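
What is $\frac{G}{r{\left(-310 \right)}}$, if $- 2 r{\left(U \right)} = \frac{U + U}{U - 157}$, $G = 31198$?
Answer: $- \frac{7284733}{155} \approx -46998.0$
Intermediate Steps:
$r{\left(U \right)} = - \frac{U}{-157 + U}$ ($r{\left(U \right)} = - \frac{\left(U + U\right) \frac{1}{U - 157}}{2} = - \frac{2 U \frac{1}{-157 + U}}{2} = - \frac{U}{-157 + U}$)
$\frac{G}{r{\left(-310 \right)}} = \frac{31198}{\left(-1\right) \left(-310\right) \frac{1}{-157 - 310}} = \frac{31198}{\left(-1\right) \left(-310\right) \frac{1}{-467}} = \frac{31198}{\left(-1\right) \left(-310\right) \left(- \frac{1}{467}\right)} = \frac{31198}{- \frac{310}{467}} = 31198 \left(- \frac{467}{310}\right) = - \frac{7284733}{155}$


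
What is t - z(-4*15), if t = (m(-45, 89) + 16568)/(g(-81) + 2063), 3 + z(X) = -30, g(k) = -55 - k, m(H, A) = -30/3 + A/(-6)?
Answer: 512881/12534 ≈ 40.919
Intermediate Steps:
m(H, A) = -10 - A/6 (m(H, A) = -30*⅓ + A*(-⅙) = -10 - A/6)
z(X) = -33 (z(X) = -3 - 30 = -33)
t = 99259/12534 (t = ((-10 - ⅙*89) + 16568)/((-55 - 1*(-81)) + 2063) = ((-10 - 89/6) + 16568)/((-55 + 81) + 2063) = (-149/6 + 16568)/(26 + 2063) = (99259/6)/2089 = (99259/6)*(1/2089) = 99259/12534 ≈ 7.9192)
t - z(-4*15) = 99259/12534 - 1*(-33) = 99259/12534 + 33 = 512881/12534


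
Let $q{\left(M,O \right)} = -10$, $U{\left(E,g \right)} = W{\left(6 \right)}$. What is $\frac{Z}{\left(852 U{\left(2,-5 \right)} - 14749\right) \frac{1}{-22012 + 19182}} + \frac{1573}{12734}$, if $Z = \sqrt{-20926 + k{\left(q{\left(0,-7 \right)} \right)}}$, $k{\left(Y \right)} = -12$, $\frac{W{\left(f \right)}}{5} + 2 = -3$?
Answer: $\frac{1573}{12734} + \frac{53770 i \sqrt{58}}{36049} \approx 0.12353 + 11.36 i$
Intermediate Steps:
$W{\left(f \right)} = -25$ ($W{\left(f \right)} = -10 + 5 \left(-3\right) = -10 - 15 = -25$)
$U{\left(E,g \right)} = -25$
$Z = 19 i \sqrt{58}$ ($Z = \sqrt{-20926 - 12} = \sqrt{-20938} = 19 i \sqrt{58} \approx 144.7 i$)
$\frac{Z}{\left(852 U{\left(2,-5 \right)} - 14749\right) \frac{1}{-22012 + 19182}} + \frac{1573}{12734} = \frac{19 i \sqrt{58}}{\left(852 \left(-25\right) - 14749\right) \frac{1}{-22012 + 19182}} + \frac{1573}{12734} = \frac{19 i \sqrt{58}}{\left(-21300 - 14749\right) \frac{1}{-2830}} + 1573 \cdot \frac{1}{12734} = \frac{19 i \sqrt{58}}{\left(-36049\right) \left(- \frac{1}{2830}\right)} + \frac{1573}{12734} = \frac{19 i \sqrt{58}}{\frac{36049}{2830}} + \frac{1573}{12734} = 19 i \sqrt{58} \cdot \frac{2830}{36049} + \frac{1573}{12734} = \frac{53770 i \sqrt{58}}{36049} + \frac{1573}{12734} = \frac{1573}{12734} + \frac{53770 i \sqrt{58}}{36049}$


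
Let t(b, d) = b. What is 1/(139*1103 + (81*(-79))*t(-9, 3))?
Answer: 1/210908 ≈ 4.7414e-6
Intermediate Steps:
1/(139*1103 + (81*(-79))*t(-9, 3)) = 1/(139*1103 + (81*(-79))*(-9)) = 1/(153317 - 6399*(-9)) = 1/(153317 + 57591) = 1/210908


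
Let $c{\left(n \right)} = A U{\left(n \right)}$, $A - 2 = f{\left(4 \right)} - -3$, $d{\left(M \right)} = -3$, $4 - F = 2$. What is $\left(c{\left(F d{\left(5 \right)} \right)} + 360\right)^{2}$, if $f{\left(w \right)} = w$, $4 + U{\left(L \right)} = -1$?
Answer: $99225$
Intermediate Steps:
$F = 2$ ($F = 4 - 2 = 2$)
$U{\left(L \right)} = -5$ ($U{\left(L \right)} = -4 - 1 = -5$)
$A = 9$ ($A = 2 + \left(4 - -3\right) = 2 + \left(4 + 3\right) = 2 + 7 = 9$)
$c{\left(n \right)} = -45$ ($c{\left(n \right)} = 9 \left(-5\right) = -45$)
$\left(c{\left(F d{\left(5 \right)} \right)} + 360\right)^{2} = \left(-45 + 360\right)^{2} = 315^{2} = 99225$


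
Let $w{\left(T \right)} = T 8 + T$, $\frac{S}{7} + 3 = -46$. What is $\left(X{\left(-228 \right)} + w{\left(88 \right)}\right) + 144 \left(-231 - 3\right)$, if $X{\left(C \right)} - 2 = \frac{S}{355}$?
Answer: $- \frac{11680553}{355} \approx -32903.0$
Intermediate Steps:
$S = -343$ ($S = -21 + 7 \left(-46\right) = -21 - 322 = -343$)
$w{\left(T \right)} = 9 T$ ($w{\left(T \right)} = 8 T + T = 9 T$)
$X{\left(C \right)} = \frac{367}{355}$ ($X{\left(C \right)} = 2 - \frac{343}{355} = \frac{367}{355}$)
$\left(X{\left(-228 \right)} + w{\left(88 \right)}\right) + 144 \left(-231 - 3\right) = \left(\frac{367}{355} + 9 \cdot 88\right) + 144 \left(-231 - 3\right) = \left(\frac{367}{355} + 792\right) + 144 \left(-234\right) = \frac{281527}{355} - 33696 = - \frac{11680553}{355}$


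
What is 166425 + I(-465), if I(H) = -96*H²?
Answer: -20591175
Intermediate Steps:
166425 + I(-465) = 166425 - 96*(-465)² = 166425 - 96*216225 = 166425 - 20757600 = -20591175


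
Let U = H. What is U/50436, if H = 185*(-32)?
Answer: -1480/12609 ≈ -0.11738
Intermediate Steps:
H = -5920
U = -5920
U/50436 = -5920/50436 = -5920*1/50436 = -1480/12609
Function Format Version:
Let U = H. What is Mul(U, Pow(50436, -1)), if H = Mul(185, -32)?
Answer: Rational(-1480, 12609) ≈ -0.11738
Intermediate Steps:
H = -5920
U = -5920
Mul(U, Pow(50436, -1)) = Mul(-5920, Pow(50436, -1)) = Mul(-5920, Rational(1, 50436)) = Rational(-1480, 12609)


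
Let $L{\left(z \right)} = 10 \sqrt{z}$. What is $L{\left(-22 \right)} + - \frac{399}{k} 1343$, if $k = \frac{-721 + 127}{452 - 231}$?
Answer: $\frac{39474799}{198} + 10 i \sqrt{22} \approx 1.9937 \cdot 10^{5} + 46.904 i$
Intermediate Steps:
$k = - \frac{594}{221}$ ($k = - \frac{594}{452 - 231} = - \frac{594}{221} \approx -2.6878$)
$L{\left(-22 \right)} + - \frac{399}{k} 1343 = 10 \sqrt{-22} + - \frac{399}{- \frac{594}{221}} \cdot 1343 = 10 i \sqrt{22} + \left(-399\right) \left(- \frac{221}{594}\right) 1343 = 10 i \sqrt{22} + \frac{29393}{198} \cdot 1343 = 10 i \sqrt{22} + \frac{39474799}{198} = \frac{39474799}{198} + 10 i \sqrt{22}$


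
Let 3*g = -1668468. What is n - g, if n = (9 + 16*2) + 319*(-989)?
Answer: 240706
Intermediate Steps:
g = -556156 (g = (⅓)*(-1668468) = -556156)
n = -315450 (n = (9 + 32) - 315491 = 41 - 315491 = -315450)
n - g = -315450 - 1*(-556156) = -315450 + 556156 = 240706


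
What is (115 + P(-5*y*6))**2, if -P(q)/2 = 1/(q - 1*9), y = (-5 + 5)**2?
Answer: 1075369/81 ≈ 13276.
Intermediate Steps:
y = 0 (y = 0**2 = 0)
P(q) = -2/(-9 + q) (P(q) = -2/(q - 1*9) = -2/(q - 9) = -2/(-9 + q))
(115 + P(-5*y*6))**2 = (115 - 2/(-9 - 5*0*6))**2 = (115 - 2/(-9 + 0*6))**2 = (115 - 2/(-9 + 0))**2 = (115 - 2/(-9))**2 = (115 - 2*(-1/9))**2 = (115 + 2/9)**2 = (1037/9)**2 = 1075369/81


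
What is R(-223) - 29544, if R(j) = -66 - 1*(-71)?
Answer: -29539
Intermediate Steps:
R(j) = 5 (R(j) = -66 + 71 = 5)
R(-223) - 29544 = 5 - 29544 = -29539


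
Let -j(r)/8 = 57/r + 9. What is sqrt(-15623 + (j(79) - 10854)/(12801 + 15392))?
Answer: I*sqrt(640511020238837)/202477 ≈ 124.99*I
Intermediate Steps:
j(r) = -72 - 456/r (j(r) = -8*(57/r + 9) = -8*(9 + 57/r) = -72 - 456/r)
sqrt(-15623 + (j(79) - 10854)/(12801 + 15392)) = sqrt(-15623 + ((-72 - 456/79) - 10854)/(12801 + 15392)) = sqrt(-15623 + ((-72 - 456*1/79) - 10854)/28193) = sqrt(-15623 + ((-72 - 456/79) - 10854)*(1/28193)) = sqrt(-15623 + (-6144/79 - 10854)*(1/28193)) = sqrt(-15623 - 863610/79*1/28193) = sqrt(-15623 - 78510/202477) = sqrt(-3163376681/202477) = I*sqrt(640511020238837)/202477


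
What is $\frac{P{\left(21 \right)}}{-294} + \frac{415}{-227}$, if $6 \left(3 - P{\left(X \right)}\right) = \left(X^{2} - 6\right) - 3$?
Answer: $- \frac{35449}{22246} \approx -1.5935$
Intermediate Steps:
$P{\left(X \right)} = \frac{9}{2} - \frac{X^{2}}{6}$ ($P{\left(X \right)} = 3 - \frac{\left(X^{2} - 6\right) - 3}{6} = 3 - \frac{\left(-6 + X^{2}\right) - 3}{6} = 3 - \frac{-9 + X^{2}}{6} = 3 - \left(- \frac{3}{2} + \frac{X^{2}}{6}\right) = \frac{9}{2} - \frac{X^{2}}{6}$)
$\frac{P{\left(21 \right)}}{-294} + \frac{415}{-227} = \frac{\frac{9}{2} - \frac{21^{2}}{6}}{-294} + \frac{415}{-227} = \left(\frac{9}{2} - \frac{147}{2}\right) \left(- \frac{1}{294}\right) + 415 \left(- \frac{1}{227}\right) = \left(\frac{9}{2} - \frac{147}{2}\right) \left(- \frac{1}{294}\right) - \frac{415}{227} = \left(-69\right) \left(- \frac{1}{294}\right) - \frac{415}{227} = \frac{23}{98} - \frac{415}{227} = - \frac{35449}{22246}$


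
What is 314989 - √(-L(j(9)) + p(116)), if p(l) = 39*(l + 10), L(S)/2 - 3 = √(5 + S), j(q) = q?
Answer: 314989 - √(4908 - 2*√14) ≈ 3.1492e+5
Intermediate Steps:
L(S) = 6 + 2*√(5 + S)
p(l) = 390 + 39*l (p(l) = 39*(10 + l) = 390 + 39*l)
314989 - √(-L(j(9)) + p(116)) = 314989 - √(-(6 + 2*√(5 + 9)) + (390 + 39*116)) = 314989 - √(-(6 + 2*√14) + (390 + 4524)) = 314989 - √((-6 - 2*√14) + 4914) = 314989 - √(4908 - 2*√14)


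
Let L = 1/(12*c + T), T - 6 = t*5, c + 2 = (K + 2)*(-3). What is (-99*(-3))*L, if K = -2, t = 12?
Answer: 99/14 ≈ 7.0714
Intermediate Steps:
c = -2 (c = -2 + (-2 + 2)*(-3) = -2 + 0*(-3) = -2 + 0 = -2)
T = 66 (T = 6 + 12*5 = 6 + 60 = 66)
L = 1/42 (L = 1/(12*(-2) + 66) = 1/(-24 + 66) = 1/42 ≈ 0.023810)
(-99*(-3))*L = -99*(-3)*(1/42) = 297*(1/42) = 99/14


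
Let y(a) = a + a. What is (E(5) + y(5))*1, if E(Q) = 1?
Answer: 11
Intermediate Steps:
y(a) = 2*a
(E(5) + y(5))*1 = (1 + 2*5)*1 = (1 + 10)*1 = 11*1 = 11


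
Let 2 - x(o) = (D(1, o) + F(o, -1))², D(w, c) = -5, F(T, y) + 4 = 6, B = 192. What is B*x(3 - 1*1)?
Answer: -1344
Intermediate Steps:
F(T, y) = 2 (F(T, y) = -4 + 6 = 2)
x(o) = -7 (x(o) = 2 - (-5 + 2)² = 2 - 1*(-3)² = 2 - 1*9 = 2 - 9 = -7)
B*x(3 - 1*1) = 192*(-7) = -1344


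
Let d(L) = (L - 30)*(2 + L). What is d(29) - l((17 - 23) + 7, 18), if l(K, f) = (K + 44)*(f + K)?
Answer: -886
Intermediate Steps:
l(K, f) = (44 + K)*(K + f)
d(L) = (-30 + L)*(2 + L)
d(29) - l((17 - 23) + 7, 18) = (-60 + 29² - 28*29) - (((17 - 23) + 7)² + 44*((17 - 23) + 7) + 44*18 + ((17 - 23) + 7)*18) = (-60 + 841 - 812) - ((-6 + 7)² + 44*(-6 + 7) + 792 + (-6 + 7)*18) = -31 - (1² + 44*1 + 792 + 1*18) = -31 - (1 + 44 + 792 + 18) = -31 - 1*855 = -31 - 855 = -886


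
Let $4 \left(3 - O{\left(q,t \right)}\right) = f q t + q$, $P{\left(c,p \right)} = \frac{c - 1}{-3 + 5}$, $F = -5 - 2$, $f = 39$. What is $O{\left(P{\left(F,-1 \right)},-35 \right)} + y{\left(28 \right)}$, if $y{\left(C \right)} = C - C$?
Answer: $-1361$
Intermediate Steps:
$F = -7$
$y{\left(C \right)} = 0$
$P{\left(c,p \right)} = - \frac{1}{2} + \frac{c}{2}$ ($P{\left(c,p \right)} = \frac{-1 + c}{2} = \left(-1 + c\right) \frac{1}{2} = - \frac{1}{2} + \frac{c}{2}$)
$O{\left(q,t \right)} = 3 - \frac{q}{4} - \frac{39 q t}{4}$ ($O{\left(q,t \right)} = 3 - \frac{39 q t + q}{4} = 3 - \frac{q + 39 q t}{4} = 3 - \left(\frac{q}{4} + \frac{39 q t}{4}\right) = 3 - \frac{q}{4} - \frac{39 q t}{4}$)
$O{\left(P{\left(F,-1 \right)},-35 \right)} + y{\left(28 \right)} = \left(3 - \frac{- \frac{1}{2} + \frac{1}{2} \left(-7\right)}{4} - \frac{39}{4} \left(- \frac{1}{2} + \frac{1}{2} \left(-7\right)\right) \left(-35\right)\right) + 0 = \left(3 - \frac{- \frac{1}{2} - \frac{7}{2}}{4} - \frac{39}{4} \left(- \frac{1}{2} - \frac{7}{2}\right) \left(-35\right)\right) + 0 = \left(3 - -1 - \left(-39\right) \left(-35\right)\right) + 0 = \left(3 + 1 - 1365\right) + 0 = -1361 + 0 = -1361$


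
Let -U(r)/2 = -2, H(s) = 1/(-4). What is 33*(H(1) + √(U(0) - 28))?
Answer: -33/4 + 66*I*√6 ≈ -8.25 + 161.67*I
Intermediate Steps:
H(s) = -¼
U(r) = 4 (U(r) = -2*(-2) = 4)
33*(H(1) + √(U(0) - 28)) = 33*(-¼ + √(4 - 28)) = 33*(-¼ + √(-24)) = 33*(-¼ + 2*I*√6) = -33/4 + 66*I*√6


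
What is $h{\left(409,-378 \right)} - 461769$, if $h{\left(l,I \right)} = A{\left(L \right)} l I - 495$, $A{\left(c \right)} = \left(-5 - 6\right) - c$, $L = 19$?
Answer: $4175796$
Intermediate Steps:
$A{\left(c \right)} = -11 - c$ ($A{\left(c \right)} = \left(-5 - 6\right) - c = -11 - c$)
$h{\left(l,I \right)} = -495 - 30 I l$ ($h{\left(l,I \right)} = \left(-11 - 19\right) l I - 495 = - 30 l I - 495 = - 30 I l - 495 = -495 - 30 I l$)
$h{\left(409,-378 \right)} - 461769 = \left(-495 - \left(-11340\right) 409\right) - 461769 = \left(-495 + 4638060\right) - 461769 = 4637565 - 461769 = 4175796$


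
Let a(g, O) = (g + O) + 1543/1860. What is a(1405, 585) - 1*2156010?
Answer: -4006475657/1860 ≈ -2.1540e+6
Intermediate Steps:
a(g, O) = 1543/1860 + O + g (a(g, O) = (O + g) + 1543*(1/1860) = (O + g) + 1543/1860 = 1543/1860 + O + g)
a(1405, 585) - 1*2156010 = (1543/1860 + 585 + 1405) - 1*2156010 = 3702943/1860 - 2156010 = -4006475657/1860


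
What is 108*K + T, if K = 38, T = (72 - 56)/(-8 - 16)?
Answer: 12310/3 ≈ 4103.3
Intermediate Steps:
T = -⅔ (T = 16/(-24) = 16*(-1/24) = -⅔ ≈ -0.66667)
108*K + T = 108*38 - ⅔ = 4104 - ⅔ = 12310/3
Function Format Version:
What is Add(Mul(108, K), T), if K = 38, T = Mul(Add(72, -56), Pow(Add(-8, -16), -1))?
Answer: Rational(12310, 3) ≈ 4103.3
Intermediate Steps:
T = Rational(-2, 3) (T = Mul(16, Pow(-24, -1)) = Mul(16, Rational(-1, 24)) = Rational(-2, 3) ≈ -0.66667)
Add(Mul(108, K), T) = Add(Mul(108, 38), Rational(-2, 3)) = Add(4104, Rational(-2, 3)) = Rational(12310, 3)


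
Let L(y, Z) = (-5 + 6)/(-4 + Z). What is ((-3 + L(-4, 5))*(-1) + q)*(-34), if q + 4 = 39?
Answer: -1258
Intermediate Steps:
L(y, Z) = 1/(-4 + Z)
q = 35 (q = -4 + 39 = 35)
((-3 + L(-4, 5))*(-1) + q)*(-34) = ((-3 + 1/(-4 + 5))*(-1) + 35)*(-34) = ((-3 + 1/1)*(-1) + 35)*(-34) = ((-3 + 1)*(-1) + 35)*(-34) = (-2*(-1) + 35)*(-34) = (2 + 35)*(-34) = 37*(-34) = -1258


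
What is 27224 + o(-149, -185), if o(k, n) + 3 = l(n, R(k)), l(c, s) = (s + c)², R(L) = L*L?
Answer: 484731477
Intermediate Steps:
R(L) = L²
l(c, s) = (c + s)²
o(k, n) = -3 + (n + k²)²
27224 + o(-149, -185) = 27224 + (-3 + (-185 + (-149)²)²) = 27224 + (-3 + (-185 + 22201)²) = 27224 + (-3 + 22016²) = 27224 + (-3 + 484704256) = 27224 + 484704253 = 484731477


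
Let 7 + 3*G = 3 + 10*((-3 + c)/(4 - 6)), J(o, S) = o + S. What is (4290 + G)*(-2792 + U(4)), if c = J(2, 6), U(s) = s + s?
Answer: -11916448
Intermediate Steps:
U(s) = 2*s
J(o, S) = S + o
c = 8 (c = 6 + 2 = 8)
G = -29/3 (G = -7/3 + (3 + 10*((-3 + 8)/(4 - 6)))/3 = -7/3 + (3 + 10*(5/(-2)))/3 = -7/3 + (3 + 10*(5*(-½)))/3 = -7/3 + (3 + 10*(-5/2))/3 = -7/3 + (3 - 25)/3 = -7/3 + (⅓)*(-22) = -7/3 - 22/3 = -29/3 ≈ -9.6667)
(4290 + G)*(-2792 + U(4)) = (4290 - 29/3)*(-2792 + 2*4) = 12841*(-2792 + 8)/3 = (12841/3)*(-2784) = -11916448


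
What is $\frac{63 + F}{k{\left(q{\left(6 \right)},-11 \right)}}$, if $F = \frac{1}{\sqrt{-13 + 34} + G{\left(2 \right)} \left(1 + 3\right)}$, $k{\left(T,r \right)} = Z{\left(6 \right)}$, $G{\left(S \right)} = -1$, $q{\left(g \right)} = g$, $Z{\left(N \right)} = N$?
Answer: $\frac{319}{30} + \frac{\sqrt{21}}{30} \approx 10.786$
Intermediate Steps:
$k{\left(T,r \right)} = 6$
$F = \frac{1}{-4 + \sqrt{21}}$ ($F = \frac{1}{\sqrt{-13 + 34} - \left(1 + 3\right)} = \frac{1}{\sqrt{21} - 4} = \frac{1}{-4 + \sqrt{21}} \approx 1.7165$)
$\frac{63 + F}{k{\left(q{\left(6 \right)},-11 \right)}} = \frac{63 + \left(\frac{4}{5} + \frac{\sqrt{21}}{5}\right)}{6} = \left(\frac{319}{5} + \frac{\sqrt{21}}{5}\right) \frac{1}{6} = \frac{319}{30} + \frac{\sqrt{21}}{30}$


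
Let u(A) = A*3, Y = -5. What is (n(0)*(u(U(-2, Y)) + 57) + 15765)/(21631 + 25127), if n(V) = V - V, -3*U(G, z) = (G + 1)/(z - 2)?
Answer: 5255/15586 ≈ 0.33716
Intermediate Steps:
U(G, z) = -(1 + G)/(3*(-2 + z)) (U(G, z) = -(G + 1)/(3*(z - 2)) = -(1 + G)/(3*(-2 + z)))
u(A) = 3*A
n(V) = 0
(n(0)*(u(U(-2, Y)) + 57) + 15765)/(21631 + 25127) = (0*(3*((-1 - 1*(-2))/(3*(-2 - 5))) + 57) + 15765)/(21631 + 25127) = (0*(3*((⅓)*(-1 + 2)/(-7)) + 57) + 15765)/46758 = (0*(3*((⅓)*(-⅐)*1) + 57) + 15765)*(1/46758) = (0*(3*(-1/21) + 57) + 15765)*(1/46758) = (0*(-⅐ + 57) + 15765)*(1/46758) = (0*(398/7) + 15765)*(1/46758) = (0 + 15765)*(1/46758) = 15765*(1/46758) = 5255/15586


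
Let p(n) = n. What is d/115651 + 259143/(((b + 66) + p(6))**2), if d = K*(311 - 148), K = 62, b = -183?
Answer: 10031554373/474978657 ≈ 21.120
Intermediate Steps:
d = 10106 (d = 62*(311 - 148) = 62*163 = 10106)
d/115651 + 259143/(((b + 66) + p(6))**2) = 10106/115651 + 259143/(((-183 + 66) + 6)**2) = 10106*(1/115651) + 259143/((-117 + 6)**2) = 10106/115651 + 259143/((-111)**2) = 10106/115651 + 259143/12321 = 10106/115651 + 259143*(1/12321) = 10106/115651 + 86381/4107 = 10031554373/474978657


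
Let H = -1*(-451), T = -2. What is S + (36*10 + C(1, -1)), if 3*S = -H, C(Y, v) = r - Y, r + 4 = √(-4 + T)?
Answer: 614/3 + I*√6 ≈ 204.67 + 2.4495*I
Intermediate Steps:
H = 451
r = -4 + I*√6 (r = -4 + √(-4 - 2) = -4 + √(-6) = -4 + I*√6 ≈ -4.0 + 2.4495*I)
C(Y, v) = -4 - Y + I*√6 (C(Y, v) = (-4 + I*√6) - Y = -4 - Y + I*√6)
S = -451/3 (S = (-1*451)/3 = (⅓)*(-451) = -451/3 ≈ -150.33)
S + (36*10 + C(1, -1)) = -451/3 + (36*10 + (-4 - 1*1 + I*√6)) = -451/3 + (360 + (-4 - 1 + I*√6)) = -451/3 + (360 + (-5 + I*√6)) = -451/3 + (355 + I*√6) = 614/3 + I*√6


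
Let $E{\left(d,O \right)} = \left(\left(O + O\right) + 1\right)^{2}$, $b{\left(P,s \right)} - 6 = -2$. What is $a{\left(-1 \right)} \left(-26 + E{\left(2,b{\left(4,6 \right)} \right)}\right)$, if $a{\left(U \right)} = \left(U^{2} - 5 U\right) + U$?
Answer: $275$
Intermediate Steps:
$b{\left(P,s \right)} = 4$ ($b{\left(P,s \right)} = 6 - 2 = 4$)
$E{\left(d,O \right)} = \left(1 + 2 O\right)^{2}$ ($E{\left(d,O \right)} = \left(2 O + 1\right)^{2} = \left(1 + 2 O\right)^{2}$)
$a{\left(U \right)} = U^{2} - 4 U$
$a{\left(-1 \right)} \left(-26 + E{\left(2,b{\left(4,6 \right)} \right)}\right) = - (-4 - 1) \left(-26 + \left(1 + 2 \cdot 4\right)^{2}\right) = \left(-1\right) \left(-5\right) \left(-26 + \left(1 + 8\right)^{2}\right) = 5 \left(-26 + 9^{2}\right) = 5 \left(-26 + 81\right) = 5 \cdot 55 = 275$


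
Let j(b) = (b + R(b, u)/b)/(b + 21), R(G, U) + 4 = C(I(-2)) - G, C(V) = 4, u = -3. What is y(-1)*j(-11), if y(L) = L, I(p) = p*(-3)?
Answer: 6/5 ≈ 1.2000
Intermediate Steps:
I(p) = -3*p
R(G, U) = -G (R(G, U) = -4 + (4 - G) = -G)
j(b) = (-1 + b)/(21 + b) (j(b) = (b + (-b)/b)/(b + 21) = (b - 1)/(21 + b) = (-1 + b)/(21 + b))
y(-1)*j(-11) = -(-1 - 11)/(21 - 11) = -(-12)/10 = -1*(-6/5) = 6/5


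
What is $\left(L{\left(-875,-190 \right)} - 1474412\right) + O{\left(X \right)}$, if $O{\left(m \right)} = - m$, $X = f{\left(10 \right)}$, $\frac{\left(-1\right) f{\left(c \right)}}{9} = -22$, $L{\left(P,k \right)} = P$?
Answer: $-1475485$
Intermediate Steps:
$f{\left(c \right)} = 198$ ($f{\left(c \right)} = \left(-9\right) \left(-22\right) = 198$)
$X = 198$
$\left(L{\left(-875,-190 \right)} - 1474412\right) + O{\left(X \right)} = \left(-875 - 1474412\right) - 198 = -1475287 - 198 = -1475485$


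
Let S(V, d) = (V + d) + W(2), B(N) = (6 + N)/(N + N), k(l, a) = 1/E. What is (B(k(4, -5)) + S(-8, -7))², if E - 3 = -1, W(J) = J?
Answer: 169/4 ≈ 42.250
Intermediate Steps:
E = 2 (E = 3 - 1 = 2)
k(l, a) = ½ (k(l, a) = 1/2 = ½)
B(N) = (6 + N)/(2*N) (B(N) = (6 + N)/((2*N)) = (6 + N)*(1/(2*N)) = (6 + N)/(2*N))
S(V, d) = 2 + V + d (S(V, d) = (V + d) + 2 = 2 + V + d)
(B(k(4, -5)) + S(-8, -7))² = ((6 + ½)/(2*(½)) + (2 - 8 - 7))² = ((½)*2*(13/2) - 13)² = (13/2 - 13)² = (-13/2)² = 169/4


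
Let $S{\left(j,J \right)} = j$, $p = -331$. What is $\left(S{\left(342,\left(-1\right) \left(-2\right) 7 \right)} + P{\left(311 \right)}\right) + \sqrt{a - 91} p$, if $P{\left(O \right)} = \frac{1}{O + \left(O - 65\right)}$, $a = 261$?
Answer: $\frac{190495}{557} - 331 \sqrt{170} \approx -3973.7$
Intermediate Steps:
$P{\left(O \right)} = \frac{1}{-65 + 2 O}$ ($P{\left(O \right)} = \frac{1}{O + \left(-65 + O\right)} = \frac{1}{-65 + 2 O}$)
$\left(S{\left(342,\left(-1\right) \left(-2\right) 7 \right)} + P{\left(311 \right)}\right) + \sqrt{a - 91} p = \left(342 + \frac{1}{-65 + 2 \cdot 311}\right) + \sqrt{261 - 91} \left(-331\right) = \left(342 + \frac{1}{-65 + 622}\right) + \sqrt{170} \left(-331\right) = \left(342 + \frac{1}{557}\right) - 331 \sqrt{170} = \frac{190495}{557} - 331 \sqrt{170}$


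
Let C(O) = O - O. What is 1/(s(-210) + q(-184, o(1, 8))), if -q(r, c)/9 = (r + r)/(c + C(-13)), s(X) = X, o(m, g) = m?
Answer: 1/3102 ≈ 0.00032237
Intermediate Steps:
C(O) = 0
q(r, c) = -18*r/c (q(r, c) = -9*(r + r)/(c + 0) = -9*2*r/c = -18*r/c)
1/(s(-210) + q(-184, o(1, 8))) = 1/(-210 - 18*(-184)/1) = 1/(-210 - 18*(-184)*1) = 1/(-210 + 3312) = 1/3102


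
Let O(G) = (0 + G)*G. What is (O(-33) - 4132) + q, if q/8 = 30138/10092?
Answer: -2539071/841 ≈ -3019.1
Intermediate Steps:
q = 20092/841 (q = 8*(30138/10092) = 8*(30138*(1/10092)) = 8*(5023/1682) = 20092/841 ≈ 23.891)
O(G) = G² (O(G) = G*G = G²)
(O(-33) - 4132) + q = ((-33)² - 4132) + 20092/841 = (1089 - 4132) + 20092/841 = -3043 + 20092/841 = -2539071/841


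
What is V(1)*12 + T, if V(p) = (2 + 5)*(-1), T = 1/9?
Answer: -755/9 ≈ -83.889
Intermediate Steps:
T = ⅑ ≈ 0.11111
V(p) = -7 (V(p) = 7*(-1) = -7)
V(1)*12 + T = -7*12 + ⅑ = -84 + ⅑ = -755/9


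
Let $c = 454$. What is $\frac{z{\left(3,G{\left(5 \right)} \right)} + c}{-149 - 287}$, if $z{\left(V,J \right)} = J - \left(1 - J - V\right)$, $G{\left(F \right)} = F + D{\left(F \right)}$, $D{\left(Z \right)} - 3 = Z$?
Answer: $- \frac{241}{218} \approx -1.1055$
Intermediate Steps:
$D{\left(Z \right)} = 3 + Z$
$G{\left(F \right)} = 3 + 2 F$ ($G{\left(F \right)} = F + \left(3 + F\right) = 3 + 2 F$)
$z{\left(V,J \right)} = -1 + V + 2 J$ ($z{\left(V,J \right)} = J - \left(1 - J - V\right) = J + \left(-1 + J + V\right) = -1 + V + 2 J$)
$\frac{z{\left(3,G{\left(5 \right)} \right)} + c}{-149 - 287} = \frac{\left(-1 + 3 + 2 \left(3 + 2 \cdot 5\right)\right) + 454}{-149 - 287} = \frac{\left(-1 + 3 + 2 \left(3 + 10\right)\right) + 454}{-436} = \left(\left(-1 + 3 + 2 \cdot 13\right) + 454\right) \left(- \frac{1}{436}\right) = \left(\left(-1 + 3 + 26\right) + 454\right) \left(- \frac{1}{436}\right) = \left(28 + 454\right) \left(- \frac{1}{436}\right) = 482 \left(- \frac{1}{436}\right) = - \frac{241}{218}$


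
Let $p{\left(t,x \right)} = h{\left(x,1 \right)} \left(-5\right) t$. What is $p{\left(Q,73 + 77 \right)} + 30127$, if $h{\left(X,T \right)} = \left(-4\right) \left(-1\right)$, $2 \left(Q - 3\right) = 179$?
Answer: $28277$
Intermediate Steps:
$Q = \frac{185}{2}$ ($Q = 3 + \frac{1}{2} \cdot 179 = 3 + \frac{179}{2} = \frac{185}{2} \approx 92.5$)
$h{\left(X,T \right)} = 4$
$p{\left(t,x \right)} = - 20 t$ ($p{\left(t,x \right)} = 4 \left(-5\right) t = - 20 t$)
$p{\left(Q,73 + 77 \right)} + 30127 = \left(-20\right) \frac{185}{2} + 30127 = -1850 + 30127 = 28277$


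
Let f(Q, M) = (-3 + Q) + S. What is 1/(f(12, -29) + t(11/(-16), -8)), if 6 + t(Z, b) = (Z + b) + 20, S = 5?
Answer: 16/309 ≈ 0.051780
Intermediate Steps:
f(Q, M) = 2 + Q (f(Q, M) = (-3 + Q) + 5 = 2 + Q)
t(Z, b) = 14 + Z + b (t(Z, b) = -6 + ((Z + b) + 20) = -6 + (20 + Z + b) = 14 + Z + b)
1/(f(12, -29) + t(11/(-16), -8)) = 1/((2 + 12) + (14 + 11/(-16) - 8)) = 1/(14 + (14 + 11*(-1/16) - 8)) = 1/(14 + (14 - 11/16 - 8)) = 1/(14 + 85/16) = 1/(309/16) = 16/309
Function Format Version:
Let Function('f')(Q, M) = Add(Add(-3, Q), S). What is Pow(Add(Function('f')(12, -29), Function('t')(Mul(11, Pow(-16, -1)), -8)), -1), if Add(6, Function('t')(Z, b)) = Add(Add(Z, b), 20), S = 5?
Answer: Rational(16, 309) ≈ 0.051780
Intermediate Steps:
Function('f')(Q, M) = Add(2, Q) (Function('f')(Q, M) = Add(Add(-3, Q), 5) = Add(2, Q))
Function('t')(Z, b) = Add(14, Z, b) (Function('t')(Z, b) = Add(-6, Add(Add(Z, b), 20)) = Add(-6, Add(20, Z, b)) = Add(14, Z, b))
Pow(Add(Function('f')(12, -29), Function('t')(Mul(11, Pow(-16, -1)), -8)), -1) = Pow(Add(Add(2, 12), Add(14, Mul(11, Pow(-16, -1)), -8)), -1) = Pow(Add(14, Add(14, Mul(11, Rational(-1, 16)), -8)), -1) = Pow(Add(14, Add(14, Rational(-11, 16), -8)), -1) = Pow(Add(14, Rational(85, 16)), -1) = Pow(Rational(309, 16), -1) = Rational(16, 309)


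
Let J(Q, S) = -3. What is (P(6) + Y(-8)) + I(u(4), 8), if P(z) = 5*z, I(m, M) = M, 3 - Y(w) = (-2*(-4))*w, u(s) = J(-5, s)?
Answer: 105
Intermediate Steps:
u(s) = -3
Y(w) = 3 - 8*w (Y(w) = 3 - (-2*(-4))*w = 3 - 8*w)
(P(6) + Y(-8)) + I(u(4), 8) = (5*6 + (3 - 8*(-8))) + 8 = (30 + (3 + 64)) + 8 = (30 + 67) + 8 = 97 + 8 = 105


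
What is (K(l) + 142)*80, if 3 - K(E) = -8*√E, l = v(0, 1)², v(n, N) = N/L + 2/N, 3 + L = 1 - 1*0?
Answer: 12560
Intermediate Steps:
L = -2 (L = -3 + (1 - 1*0) = -3 + (1 + 0) = -3 + 1 = -2)
v(n, N) = 2/N - N/2 (v(n, N) = N/(-2) + 2/N = N*(-½) + 2/N = -N/2 + 2/N = 2/N - N/2)
l = 9/4 (l = (2/1 - ½*1)² = (2*1 - ½)² = (2 - ½)² = (3/2)² = 9/4 ≈ 2.2500)
K(E) = 3 + 8*√E (K(E) = 3 - (-8)*√E = 3 + 8*√E)
(K(l) + 142)*80 = ((3 + 8*√(9/4)) + 142)*80 = ((3 + 8*(3/2)) + 142)*80 = ((3 + 12) + 142)*80 = (15 + 142)*80 = 157*80 = 12560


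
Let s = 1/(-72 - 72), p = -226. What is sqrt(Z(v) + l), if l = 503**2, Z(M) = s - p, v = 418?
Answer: sqrt(36465839)/12 ≈ 503.22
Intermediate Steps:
s = -1/144 (s = 1/(-144) = -1/144 ≈ -0.0069444)
Z(M) = 32543/144 (Z(M) = -1/144 - 1*(-226) = -1/144 + 226 = 32543/144)
l = 253009
sqrt(Z(v) + l) = sqrt(32543/144 + 253009) = sqrt(36465839/144) = sqrt(36465839)/12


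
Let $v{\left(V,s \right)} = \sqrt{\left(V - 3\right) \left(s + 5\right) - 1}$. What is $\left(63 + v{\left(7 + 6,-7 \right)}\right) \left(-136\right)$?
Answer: $-8568 - 136 i \sqrt{21} \approx -8568.0 - 623.23 i$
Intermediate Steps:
$v{\left(V,s \right)} = \sqrt{-1 + \left(-3 + V\right) \left(5 + s\right)}$ ($v{\left(V,s \right)} = \sqrt{\left(-3 + V\right) \left(5 + s\right) - 1} = \sqrt{-1 + \left(-3 + V\right) \left(5 + s\right)}$)
$\left(63 + v{\left(7 + 6,-7 \right)}\right) \left(-136\right) = \left(63 + \sqrt{-16 - -21 + 5 \left(7 + 6\right) + \left(7 + 6\right) \left(-7\right)}\right) \left(-136\right) = \left(63 + \sqrt{-16 + 21 + 5 \cdot 13 + 13 \left(-7\right)}\right) \left(-136\right) = \left(63 + \sqrt{-16 + 21 + 65 - 91}\right) \left(-136\right) = \left(63 + \sqrt{-21}\right) \left(-136\right) = \left(63 + i \sqrt{21}\right) \left(-136\right) = -8568 - 136 i \sqrt{21}$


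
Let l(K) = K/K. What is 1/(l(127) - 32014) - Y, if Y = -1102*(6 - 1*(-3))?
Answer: 317504933/32013 ≈ 9918.0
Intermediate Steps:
l(K) = 1
Y = -9918 (Y = -1102*(6 + 3) = -1102*9 = -9918)
1/(l(127) - 32014) - Y = 1/(1 - 32014) - 1*(-9918) = 1/(-32013) + 9918 = -1/32013 + 9918 = 317504933/32013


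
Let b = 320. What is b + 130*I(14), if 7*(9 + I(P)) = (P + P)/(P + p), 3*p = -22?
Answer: -772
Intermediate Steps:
p = -22/3 (p = (⅓)*(-22) = -22/3 ≈ -7.3333)
I(P) = -9 + 2*P/(7*(-22/3 + P)) (I(P) = -9 + ((P + P)/(P - 22/3))/7 = -9 + ((2*P)/(-22/3 + P))/7 = -9 + (2*P/(-22/3 + P))/7 = -9 + 2*P/(7*(-22/3 + P)))
b + 130*I(14) = 320 + 130*(3*(462 - 61*14)/(7*(-22 + 3*14))) = 320 + 130*(3*(462 - 854)/(7*(-22 + 42))) = 320 + 130*((3/7)*(-392)/20) = 320 + 130*((3/7)*(1/20)*(-392)) = 320 + 130*(-42/5) = 320 - 1092 = -772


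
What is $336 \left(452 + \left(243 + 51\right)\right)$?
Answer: $250656$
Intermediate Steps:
$336 \left(452 + \left(243 + 51\right)\right) = 336 \left(452 + 294\right) = 336 \cdot 746 = 250656$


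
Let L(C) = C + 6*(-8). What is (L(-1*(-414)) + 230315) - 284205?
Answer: -53524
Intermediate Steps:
L(C) = -48 + C (L(C) = C - 48 = -48 + C)
(L(-1*(-414)) + 230315) - 284205 = ((-48 - 1*(-414)) + 230315) - 284205 = ((-48 + 414) + 230315) - 284205 = (366 + 230315) - 284205 = 230681 - 284205 = -53524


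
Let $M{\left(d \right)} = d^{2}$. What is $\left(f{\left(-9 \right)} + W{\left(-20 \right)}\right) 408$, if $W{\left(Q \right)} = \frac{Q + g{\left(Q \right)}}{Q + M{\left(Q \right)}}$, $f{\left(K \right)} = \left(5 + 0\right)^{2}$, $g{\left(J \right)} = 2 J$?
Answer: $\frac{192576}{19} \approx 10136.0$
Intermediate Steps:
$f{\left(K \right)} = 25$ ($f{\left(K \right)} = 5^{2} = 25$)
$W{\left(Q \right)} = \frac{3 Q}{Q + Q^{2}}$ ($W{\left(Q \right)} = \frac{Q + 2 Q}{Q + Q^{2}} = \frac{3 Q}{Q + Q^{2}}$)
$\left(f{\left(-9 \right)} + W{\left(-20 \right)}\right) 408 = \left(25 + \frac{3}{1 - 20}\right) 408 = \left(25 + \frac{3}{-19}\right) 408 = \left(25 + 3 \left(- \frac{1}{19}\right)\right) 408 = \left(25 - \frac{3}{19}\right) 408 = \frac{472}{19} \cdot 408 = \frac{192576}{19}$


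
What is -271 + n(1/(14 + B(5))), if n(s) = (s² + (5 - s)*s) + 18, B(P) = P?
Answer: -4802/19 ≈ -252.74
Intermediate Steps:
n(s) = 18 + s² + s*(5 - s) (n(s) = (s² + s*(5 - s)) + 18 = 18 + s² + s*(5 - s))
-271 + n(1/(14 + B(5))) = -271 + (18 + 5/(14 + 5)) = -271 + (18 + 5/19) = -271 + 347/19 = -4802/19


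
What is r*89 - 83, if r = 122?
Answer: 10775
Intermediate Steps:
r*89 - 83 = 122*89 - 83 = 10858 - 83 = 10775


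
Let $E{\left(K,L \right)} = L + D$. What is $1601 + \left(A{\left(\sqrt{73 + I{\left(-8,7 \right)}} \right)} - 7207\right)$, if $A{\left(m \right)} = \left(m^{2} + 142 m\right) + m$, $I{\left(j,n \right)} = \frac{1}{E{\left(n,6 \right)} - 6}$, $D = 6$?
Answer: $- \frac{33197}{6} + \frac{143 \sqrt{2634}}{6} \approx -4309.6$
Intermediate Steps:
$E{\left(K,L \right)} = 6 + L$ ($E{\left(K,L \right)} = L + 6 = 6 + L$)
$I{\left(j,n \right)} = \frac{1}{6}$ ($I{\left(j,n \right)} = \frac{1}{\left(6 + 6\right) - 6} = \frac{1}{12 - 6} = \frac{1}{6}$)
$A{\left(m \right)} = m^{2} + 143 m$
$1601 + \left(A{\left(\sqrt{73 + I{\left(-8,7 \right)}} \right)} - 7207\right) = 1601 - \left(7207 - \sqrt{73 + \frac{1}{6}} \left(143 + \sqrt{73 + \frac{1}{6}}\right)\right) = 1601 - \left(7207 - \sqrt{\frac{439}{6}} \left(143 + \sqrt{\frac{439}{6}}\right)\right) = 1601 - \left(7207 - \frac{\sqrt{2634}}{6} \left(143 + \frac{\sqrt{2634}}{6}\right)\right) = 1601 - \left(7207 - \frac{\sqrt{2634} \left(143 + \frac{\sqrt{2634}}{6}\right)}{6}\right) = -5606 + \frac{\sqrt{2634} \left(143 + \frac{\sqrt{2634}}{6}\right)}{6}$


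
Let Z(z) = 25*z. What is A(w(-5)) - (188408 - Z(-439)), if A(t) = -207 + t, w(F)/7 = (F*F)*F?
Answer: -200465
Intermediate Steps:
w(F) = 7*F³ (w(F) = 7*((F*F)*F) = 7*(F²*F) = 7*F³)
A(w(-5)) - (188408 - Z(-439)) = (-207 + 7*(-5)³) - (188408 - 25*(-439)) = (-207 + 7*(-125)) - (188408 - 1*(-10975)) = (-207 - 875) - (188408 + 10975) = -1082 - 1*199383 = -1082 - 199383 = -200465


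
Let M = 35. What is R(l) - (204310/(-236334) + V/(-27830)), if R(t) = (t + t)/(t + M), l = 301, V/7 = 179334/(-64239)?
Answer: 5088263262371/1916150380760 ≈ 2.6555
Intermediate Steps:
V = -59778/3059 (V = 7*(179334/(-64239)) = 7*(179334*(-1/64239)) = 7*(-59778/21413) = -59778/3059 ≈ -19.542)
R(t) = 2*t/(35 + t) (R(t) = (t + t)/(t + 35) = (2*t)/(35 + t) = 2*t/(35 + t))
R(l) - (204310/(-236334) + V/(-27830)) = 2*301/(35 + 301) - (204310/(-236334) - 59778/3059/(-27830)) = 2*301/336 - (204310*(-1/236334) - 59778/3059*(-1/27830)) = 2*301*(1/336) - (-102155/118167 + 29889/42565985) = 43/24 - 1*(-620685186316/718556392785) = 43/24 + 620685186316/718556392785 = 5088263262371/1916150380760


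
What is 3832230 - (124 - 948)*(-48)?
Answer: 3792678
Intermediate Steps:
3832230 - (124 - 948)*(-48) = 3832230 - (-824)*(-48) = 3832230 - 1*39552 = 3832230 - 39552 = 3792678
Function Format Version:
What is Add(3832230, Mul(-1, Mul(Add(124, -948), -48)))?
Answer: 3792678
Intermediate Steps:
Add(3832230, Mul(-1, Mul(Add(124, -948), -48))) = Add(3832230, Mul(-1, Mul(-824, -48))) = Add(3832230, Mul(-1, 39552)) = Add(3832230, -39552) = 3792678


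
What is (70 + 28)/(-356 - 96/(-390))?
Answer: -3185/11562 ≈ -0.27547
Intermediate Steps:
(70 + 28)/(-356 - 96/(-390)) = 98/(-356 - 96*(-1/390)) = 98/(-356 + 16/65) = 98/(-23124/65) = 98*(-65/23124) = -3185/11562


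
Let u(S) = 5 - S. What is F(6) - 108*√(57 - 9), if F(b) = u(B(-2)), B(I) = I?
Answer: 7 - 432*√3 ≈ -741.25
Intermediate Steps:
F(b) = 7 (F(b) = 5 - 1*(-2) = 5 + 2 = 7)
F(6) - 108*√(57 - 9) = 7 - 108*√(57 - 9) = 7 - 432*√3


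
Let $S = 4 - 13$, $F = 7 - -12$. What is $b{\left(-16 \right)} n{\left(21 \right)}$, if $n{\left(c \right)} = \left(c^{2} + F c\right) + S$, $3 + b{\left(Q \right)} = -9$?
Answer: $-9972$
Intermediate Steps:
$b{\left(Q \right)} = -12$ ($b{\left(Q \right)} = -3 - 9 = -12$)
$F = 19$ ($F = 7 + 12 = 19$)
$S = -9$ ($S = 4 - 13 = -9$)
$n{\left(c \right)} = -9 + c^{2} + 19 c$ ($n{\left(c \right)} = \left(c^{2} + 19 c\right) - 9 = -9 + c^{2} + 19 c$)
$b{\left(-16 \right)} n{\left(21 \right)} = - 12 \left(-9 + 21^{2} + 19 \cdot 21\right) = - 12 \left(-9 + 441 + 399\right) = \left(-12\right) 831 = -9972$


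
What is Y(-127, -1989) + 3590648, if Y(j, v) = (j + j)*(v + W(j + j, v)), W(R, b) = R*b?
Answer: -124226470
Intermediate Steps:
Y(j, v) = 2*j*(v + 2*j*v) (Y(j, v) = (j + j)*(v + (j + j)*v) = (2*j)*(v + (2*j)*v) = (2*j)*(v + 2*j*v) = 2*j*(v + 2*j*v))
Y(-127, -1989) + 3590648 = 2*(-127)*(-1989)*(1 + 2*(-127)) + 3590648 = 2*(-127)*(-1989)*(1 - 254) + 3590648 = 2*(-127)*(-1989)*(-253) + 3590648 = -127817118 + 3590648 = -124226470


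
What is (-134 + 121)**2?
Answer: 169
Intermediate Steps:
(-134 + 121)**2 = (-13)**2 = 169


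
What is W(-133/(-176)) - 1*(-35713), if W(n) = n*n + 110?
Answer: 1109670937/30976 ≈ 35824.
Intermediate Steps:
W(n) = 110 + n² (W(n) = n² + 110 = 110 + n²)
W(-133/(-176)) - 1*(-35713) = (110 + (-133/(-176))²) - 1*(-35713) = (110 + (-133*(-1/176))²) + 35713 = (110 + (133/176)²) + 35713 = (110 + 17689/30976) + 35713 = 3425049/30976 + 35713 = 1109670937/30976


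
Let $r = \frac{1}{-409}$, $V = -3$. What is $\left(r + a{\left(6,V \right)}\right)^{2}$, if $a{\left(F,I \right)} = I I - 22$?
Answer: $\frac{28281124}{167281} \approx 169.06$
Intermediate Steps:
$a{\left(F,I \right)} = -22 + I^{2}$ ($a{\left(F,I \right)} = I^{2} - 22 = -22 + I^{2}$)
$r = - \frac{1}{409} \approx -0.002445$
$\left(r + a{\left(6,V \right)}\right)^{2} = \left(- \frac{1}{409} - \left(22 - \left(-3\right)^{2}\right)\right)^{2} = \left(- \frac{1}{409} + \left(-22 + 9\right)\right)^{2} = \left(- \frac{1}{409} - 13\right)^{2} = \left(- \frac{5318}{409}\right)^{2} = \frac{28281124}{167281}$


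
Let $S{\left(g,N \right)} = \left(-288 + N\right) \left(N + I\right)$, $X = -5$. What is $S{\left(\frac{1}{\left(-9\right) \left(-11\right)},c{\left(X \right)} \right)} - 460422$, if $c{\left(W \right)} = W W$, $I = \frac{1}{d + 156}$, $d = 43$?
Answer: $- \frac{92932666}{199} \approx -4.67 \cdot 10^{5}$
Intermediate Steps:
$I = \frac{1}{199}$ ($I = \frac{1}{43 + 156} = \frac{1}{199} \approx 0.0050251$)
$c{\left(W \right)} = W^{2}$
$S{\left(g,N \right)} = \left(-288 + N\right) \left(\frac{1}{199} + N\right)$ ($S{\left(g,N \right)} = \left(-288 + N\right) \left(N + \frac{1}{199}\right) = \left(-288 + N\right) \left(\frac{1}{199} + N\right)$)
$S{\left(\frac{1}{\left(-9\right) \left(-11\right)},c{\left(X \right)} \right)} - 460422 = \left(- \frac{288}{199} + \left(\left(-5\right)^{2}\right)^{2} - \frac{57311 \left(-5\right)^{2}}{199}\right) - 460422 = \left(- \frac{288}{199} + 25^{2} - \frac{1432775}{199}\right) - 460422 = \left(- \frac{288}{199} + 625 - \frac{1432775}{199}\right) - 460422 = - \frac{1308688}{199} - 460422 = - \frac{92932666}{199}$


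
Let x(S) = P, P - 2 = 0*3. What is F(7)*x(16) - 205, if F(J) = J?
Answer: -191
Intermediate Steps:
P = 2 (P = 2 + 0*3 = 2 + 0 = 2)
x(S) = 2
F(7)*x(16) - 205 = 7*2 - 205 = 14 - 205 = -191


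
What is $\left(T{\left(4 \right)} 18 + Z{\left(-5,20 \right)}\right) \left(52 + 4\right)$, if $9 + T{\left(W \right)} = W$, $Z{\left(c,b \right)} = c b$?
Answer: $-10640$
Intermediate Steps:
$Z{\left(c,b \right)} = b c$
$T{\left(W \right)} = -9 + W$
$\left(T{\left(4 \right)} 18 + Z{\left(-5,20 \right)}\right) \left(52 + 4\right) = \left(\left(-9 + 4\right) 18 + 20 \left(-5\right)\right) \left(52 + 4\right) = \left(\left(-5\right) 18 - 100\right) 56 = \left(-90 - 100\right) 56 = \left(-190\right) 56 = -10640$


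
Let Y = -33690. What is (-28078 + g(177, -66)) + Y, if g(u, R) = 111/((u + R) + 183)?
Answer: -6053227/98 ≈ -61768.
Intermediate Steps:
g(u, R) = 111/(183 + R + u) (g(u, R) = 111/((R + u) + 183) = 111/(183 + R + u))
(-28078 + g(177, -66)) + Y = (-28078 + 111/(183 - 66 + 177)) - 33690 = (-28078 + 111/294) - 33690 = (-28078 + 111*(1/294)) - 33690 = (-28078 + 37/98) - 33690 = -2751607/98 - 33690 = -6053227/98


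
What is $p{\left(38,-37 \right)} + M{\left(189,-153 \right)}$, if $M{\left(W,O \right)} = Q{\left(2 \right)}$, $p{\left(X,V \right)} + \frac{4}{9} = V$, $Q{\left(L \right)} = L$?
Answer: $- \frac{319}{9} \approx -35.444$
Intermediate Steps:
$p{\left(X,V \right)} = - \frac{4}{9} + V$
$M{\left(W,O \right)} = 2$
$p{\left(38,-37 \right)} + M{\left(189,-153 \right)} = \left(- \frac{4}{9} - 37\right) + 2 = - \frac{337}{9} + 2 = - \frac{319}{9}$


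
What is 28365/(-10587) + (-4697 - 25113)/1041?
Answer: -115042145/3673689 ≈ -31.315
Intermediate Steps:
28365/(-10587) + (-4697 - 25113)/1041 = 28365*(-1/10587) - 29810*1/1041 = -9455/3529 - 29810/1041 = -115042145/3673689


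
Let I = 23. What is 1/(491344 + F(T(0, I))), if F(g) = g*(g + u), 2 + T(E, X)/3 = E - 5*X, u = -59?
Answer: 1/635254 ≈ 1.5742e-6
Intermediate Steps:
T(E, X) = -6 - 15*X + 3*E (T(E, X) = -6 + 3*(E - 5*X) = -6 + (-15*X + 3*E) = -6 - 15*X + 3*E)
F(g) = g*(-59 + g) (F(g) = g*(g - 59) = g*(-59 + g))
1/(491344 + F(T(0, I))) = 1/(491344 + (-6 - 15*23 + 3*0)*(-59 + (-6 - 15*23 + 3*0))) = 1/(491344 + (-6 - 345 + 0)*(-59 + (-6 - 345 + 0))) = 1/(491344 - 351*(-59 - 351)) = 1/(491344 - 351*(-410)) = 1/(491344 + 143910) = 1/635254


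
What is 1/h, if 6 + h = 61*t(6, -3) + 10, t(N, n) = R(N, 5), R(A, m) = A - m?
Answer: 1/65 ≈ 0.015385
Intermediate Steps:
t(N, n) = -5 + N (t(N, n) = N - 1*5 = N - 5 = -5 + N)
h = 65 (h = -6 + (61*(-5 + 6) + 10) = -6 + (61*1 + 10) = -6 + (61 + 10) = -6 + 71 = 65)
1/h = 1/65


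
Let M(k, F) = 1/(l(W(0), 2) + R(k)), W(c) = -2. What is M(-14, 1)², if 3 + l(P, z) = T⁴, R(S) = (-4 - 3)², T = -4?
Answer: 1/91204 ≈ 1.0964e-5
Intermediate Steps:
R(S) = 49 (R(S) = (-7)² = 49)
l(P, z) = 253 (l(P, z) = -3 + (-4)⁴ = -3 + 256 = 253)
M(k, F) = 1/302 (M(k, F) = 1/(253 + 49) = 1/302)
M(-14, 1)² = (1/302)² = 1/91204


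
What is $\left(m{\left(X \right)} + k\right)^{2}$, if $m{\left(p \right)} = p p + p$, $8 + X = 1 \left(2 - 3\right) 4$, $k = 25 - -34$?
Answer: $36481$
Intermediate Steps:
$k = 59$ ($k = 25 + 34 = 59$)
$X = -12$ ($X = -8 + 1 \left(2 - 3\right) 4 = -8 + 1 \left(-1\right) 4 = -8 - 4 = -12$)
$m{\left(p \right)} = p + p^{2}$ ($m{\left(p \right)} = p^{2} + p = p + p^{2}$)
$\left(m{\left(X \right)} + k\right)^{2} = \left(- 12 \left(1 - 12\right) + 59\right)^{2} = \left(\left(-12\right) \left(-11\right) + 59\right)^{2} = \left(132 + 59\right)^{2} = 191^{2} = 36481$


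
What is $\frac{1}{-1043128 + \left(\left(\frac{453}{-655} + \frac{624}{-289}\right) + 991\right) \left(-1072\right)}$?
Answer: $- \frac{189295}{397978345736} \approx -4.7564 \cdot 10^{-7}$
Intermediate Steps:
$\frac{1}{-1043128 + \left(\left(\frac{453}{-655} + \frac{624}{-289}\right) + 991\right) \left(-1072\right)} = \frac{1}{-1043128 + \left(\left(453 \left(- \frac{1}{655}\right) + 624 \left(- \frac{1}{289}\right)\right) + 991\right) \left(-1072\right)} = \frac{1}{-1043128 + \left(\left(- \frac{453}{655} - \frac{624}{289}\right) + 991\right) \left(-1072\right)} = \frac{1}{-1043128 + \left(- \frac{539637}{189295} + 991\right) \left(-1072\right)} = \frac{1}{-1043128 + \frac{187051708}{189295} \left(-1072\right)} = \frac{1}{-1043128 - \frac{200519430976}{189295}} = \frac{1}{- \frac{397978345736}{189295}} = - \frac{189295}{397978345736}$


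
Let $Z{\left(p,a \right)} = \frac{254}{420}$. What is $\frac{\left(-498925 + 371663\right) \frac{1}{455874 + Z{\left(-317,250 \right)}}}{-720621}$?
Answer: $\frac{8908340}{22995896949069} \approx 3.8739 \cdot 10^{-7}$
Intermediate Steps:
$Z{\left(p,a \right)} = \frac{127}{210}$ ($Z{\left(p,a \right)} = 254 \cdot \frac{1}{420} = \frac{127}{210}$)
$\frac{\left(-498925 + 371663\right) \frac{1}{455874 + Z{\left(-317,250 \right)}}}{-720621} = \frac{\left(-498925 + 371663\right) \frac{1}{455874 + \frac{127}{210}}}{-720621} = - \frac{127262}{\frac{95733667}{210}} \left(- \frac{1}{720621}\right) = \left(-127262\right) \frac{210}{95733667} \left(- \frac{1}{720621}\right) = \left(- \frac{26725020}{95733667}\right) \left(- \frac{1}{720621}\right) = \frac{8908340}{22995896949069}$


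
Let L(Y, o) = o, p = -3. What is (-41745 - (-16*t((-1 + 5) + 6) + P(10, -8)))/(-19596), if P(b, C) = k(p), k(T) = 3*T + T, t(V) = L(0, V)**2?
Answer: 40133/19596 ≈ 2.0480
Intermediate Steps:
t(V) = V**2
k(T) = 4*T
P(b, C) = -12 (P(b, C) = 4*(-3) = -12)
(-41745 - (-16*t((-1 + 5) + 6) + P(10, -8)))/(-19596) = (-41745 - (-16*((-1 + 5) + 6)**2 - 12))/(-19596) = (-41745 - (-16*(4 + 6)**2 - 12))*(-1/19596) = (-41745 - (-16*10**2 - 12))*(-1/19596) = (-41745 - (-16*100 - 12))*(-1/19596) = (-41745 - (-1600 - 12))*(-1/19596) = (-41745 - 1*(-1612))*(-1/19596) = (-41745 + 1612)*(-1/19596) = -40133*(-1/19596) = 40133/19596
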